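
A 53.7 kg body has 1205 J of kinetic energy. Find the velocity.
v = √(2·KE/m) = √(2·1205/53.7) = 6.699 m/s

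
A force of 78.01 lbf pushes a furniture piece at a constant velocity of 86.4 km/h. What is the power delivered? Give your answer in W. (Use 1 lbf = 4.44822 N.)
Convert to SI: F = 347.006 N, v = 24.0 m/s
P = Fv = (347.006)(24.0) = 8328 W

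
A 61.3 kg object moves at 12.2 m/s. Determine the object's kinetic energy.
KE = ½mv² = ½(61.3)(12.2)² = 4562 J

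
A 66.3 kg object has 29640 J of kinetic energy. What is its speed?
v = √(2·KE/m) = √(2·29640/66.3) = 29.9 m/s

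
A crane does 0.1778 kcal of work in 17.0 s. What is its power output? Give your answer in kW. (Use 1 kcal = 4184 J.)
Convert to SI: W = 743.915 J, t = 17.0 s
P = W/t = 743.915/17.0 = 43.7597 W = 0.04376 kW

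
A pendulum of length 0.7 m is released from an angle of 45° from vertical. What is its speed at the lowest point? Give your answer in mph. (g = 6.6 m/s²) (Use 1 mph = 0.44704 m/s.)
h = L(1 − cosθ) = 0.7(1 − cos45°) = 0.205025 m
v = √(2gh) = √(2·6.6·0.205025) = 1.64509 m/s = 3.68 mph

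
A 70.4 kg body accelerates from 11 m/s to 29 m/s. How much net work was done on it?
W = ΔKE = ½m(v₂² − v₁²) = ½(70.4)(29² − 11²) = 25344.0 J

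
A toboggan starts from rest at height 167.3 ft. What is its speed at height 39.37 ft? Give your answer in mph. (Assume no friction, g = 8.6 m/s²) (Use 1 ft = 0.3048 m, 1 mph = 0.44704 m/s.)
Convert to SI: h₁−h₂ = 38.9931 m
mgh₁ = mgh₂ + ½mv² ⇒ v = √(2g(h₁−h₂)) = √(2·8.6·38.9931) = 25.8975 m/s = 57.93 mph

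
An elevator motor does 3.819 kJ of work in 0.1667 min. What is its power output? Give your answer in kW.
Convert to SI: W = 3819.0 J, t = 10.002 s
P = W/t = 3819.0/10.002 = 381.824 W = 0.3818 kW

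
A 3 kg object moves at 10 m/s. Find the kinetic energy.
KE = ½mv² = ½(3)(10)² = 150.0 J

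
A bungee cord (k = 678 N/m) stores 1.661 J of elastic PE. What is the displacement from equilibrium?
x = √(2·PE/k) = √(2·1.661/678) = 0.07 m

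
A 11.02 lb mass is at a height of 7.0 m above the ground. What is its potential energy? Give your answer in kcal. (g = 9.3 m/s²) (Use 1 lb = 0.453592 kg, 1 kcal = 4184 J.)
Convert to SI: m = 4.99858 kg, h = 7.0 m
PE = mgh = (4.99858)(9.3)(7.0) = 325.408 J = 0.07777 kcal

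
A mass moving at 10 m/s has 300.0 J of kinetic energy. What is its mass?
m = 2·KE/v² = 2·300.0/(10)² = 6.0 kg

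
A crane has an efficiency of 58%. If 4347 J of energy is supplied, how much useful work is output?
W_out = η·W_in = 0.58·4347 = 2521.26 J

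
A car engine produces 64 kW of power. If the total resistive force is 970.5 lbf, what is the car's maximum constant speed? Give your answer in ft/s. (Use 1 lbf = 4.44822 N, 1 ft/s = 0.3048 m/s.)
Convert to SI: F = 4317.0 N
P = Fv ⇒ v = P/F = 64000 W/4317.0 N = 14.8251 m/s = 48.64 ft/s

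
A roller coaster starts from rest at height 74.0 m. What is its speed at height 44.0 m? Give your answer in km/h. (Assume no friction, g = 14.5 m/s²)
mgh₁ = mgh₂ + ½mv² ⇒ v = √(2g(h₁−h₂)) = √(2·14.5·30.0) = 29.4958 m/s = 106.2 km/h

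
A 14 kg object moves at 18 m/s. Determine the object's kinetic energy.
KE = ½mv² = ½(14)(18)² = 2268.0 J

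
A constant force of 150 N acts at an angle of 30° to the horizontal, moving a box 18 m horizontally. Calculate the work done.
W = F·d·cosθ = (150)(18)cos(30°) = 2338 J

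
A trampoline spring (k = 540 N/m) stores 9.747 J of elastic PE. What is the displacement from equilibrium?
x = √(2·PE/k) = √(2·9.747/540) = 0.19 m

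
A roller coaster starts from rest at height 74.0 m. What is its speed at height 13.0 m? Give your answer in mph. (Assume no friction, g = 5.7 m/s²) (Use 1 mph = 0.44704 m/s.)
mgh₁ = mgh₂ + ½mv² ⇒ v = √(2g(h₁−h₂)) = √(2·5.7·61.0) = 26.3704 m/s = 58.99 mph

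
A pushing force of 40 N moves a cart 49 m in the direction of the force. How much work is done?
W = F·d = (40)(49) = 1960 J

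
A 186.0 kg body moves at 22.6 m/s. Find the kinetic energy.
KE = ½mv² = ½(186.0)(22.6)² = 47500 J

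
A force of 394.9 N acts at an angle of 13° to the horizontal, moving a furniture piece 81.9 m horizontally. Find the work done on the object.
W = F·d·cosθ = (394.9)(81.9)cos(13°) = 31510 J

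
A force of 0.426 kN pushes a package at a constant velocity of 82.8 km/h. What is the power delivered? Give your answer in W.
Convert to SI: F = 426.0 N, v = 23.0 m/s
P = Fv = (426.0)(23.0) = 9798 W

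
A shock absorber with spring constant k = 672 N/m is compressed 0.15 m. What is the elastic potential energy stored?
PE = ½kx² = ½(672)(0.15)² = 7.56 J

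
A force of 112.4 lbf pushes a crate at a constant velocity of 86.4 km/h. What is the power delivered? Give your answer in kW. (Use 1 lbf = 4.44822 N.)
Convert to SI: F = 499.98 N, v = 24.0 m/s
P = Fv = (499.98)(24.0) = 11999.5 W = 12.0 kW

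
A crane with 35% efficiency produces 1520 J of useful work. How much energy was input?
W_in = W_out/η = 1520/0.35 = 4343 J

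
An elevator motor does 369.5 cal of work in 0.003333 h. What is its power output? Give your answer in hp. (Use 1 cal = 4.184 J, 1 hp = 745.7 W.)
Convert to SI: W = 1545.99 J, t = 11.9988 s
P = W/t = 1545.99/11.9988 = 128.845 W = 0.1728 hp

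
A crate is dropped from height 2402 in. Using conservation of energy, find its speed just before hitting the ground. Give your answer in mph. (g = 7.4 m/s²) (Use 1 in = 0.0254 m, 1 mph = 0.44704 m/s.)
Convert to SI: h = 61.0108 m
mgh = ½mv² ⇒ v = √(2gh) = √(2·7.4·61.0108) = 30.0493 m/s = 67.22 mph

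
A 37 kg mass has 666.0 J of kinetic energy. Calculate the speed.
v = √(2·KE/m) = √(2·666.0/37) = 6.0 m/s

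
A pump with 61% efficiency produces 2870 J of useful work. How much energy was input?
W_in = W_out/η = 2870/0.61 = 4705 J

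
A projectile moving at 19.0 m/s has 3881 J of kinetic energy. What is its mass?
m = 2·KE/v² = 2·3881/(19.0)² = 21.5 kg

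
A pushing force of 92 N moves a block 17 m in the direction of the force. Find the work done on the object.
W = F·d = (92)(17) = 1564 J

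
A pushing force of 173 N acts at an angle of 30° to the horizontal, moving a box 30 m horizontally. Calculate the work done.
W = F·d·cosθ = (173)(30)cos(30°) = 4495 J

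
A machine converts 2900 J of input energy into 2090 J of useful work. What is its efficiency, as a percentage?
η = W_out/W_in = 2090/2900 = 72.07%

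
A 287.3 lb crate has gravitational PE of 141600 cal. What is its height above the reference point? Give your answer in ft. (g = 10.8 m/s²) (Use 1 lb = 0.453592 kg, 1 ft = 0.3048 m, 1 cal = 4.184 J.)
Convert to SI: m = 130.317 kg, PE = 592454 J
h = PE/(mg) = 592454/(130.317·10.8) = 420.95 m = 1381 ft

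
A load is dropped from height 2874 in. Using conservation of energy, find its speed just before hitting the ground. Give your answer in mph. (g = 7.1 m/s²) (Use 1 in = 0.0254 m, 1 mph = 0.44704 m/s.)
Convert to SI: h = 72.9996 m
mgh = ½mv² ⇒ v = √(2gh) = √(2·7.1·72.9996) = 32.1962 m/s = 72.02 mph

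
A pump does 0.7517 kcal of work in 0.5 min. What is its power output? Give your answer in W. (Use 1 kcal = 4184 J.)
Convert to SI: W = 3145.11 J, t = 30.0 s
P = W/t = 3145.11/30.0 = 104.8 W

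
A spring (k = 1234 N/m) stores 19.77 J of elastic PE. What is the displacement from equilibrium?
x = √(2·PE/k) = √(2·19.77/1234) = 0.179 m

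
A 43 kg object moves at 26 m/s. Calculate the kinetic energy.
KE = ½mv² = ½(43)(26)² = 14534.0 J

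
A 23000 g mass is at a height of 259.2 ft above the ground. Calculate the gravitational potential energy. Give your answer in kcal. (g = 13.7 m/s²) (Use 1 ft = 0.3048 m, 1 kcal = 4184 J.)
Convert to SI: m = 23.0 kg, h = 79.0042 m
PE = mgh = (23.0)(13.7)(79.0042) = 24894.2 J = 5.95 kcal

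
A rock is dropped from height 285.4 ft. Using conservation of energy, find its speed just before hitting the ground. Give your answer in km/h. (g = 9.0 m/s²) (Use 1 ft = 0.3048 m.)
Convert to SI: h = 86.9899 m
mgh = ½mv² ⇒ v = √(2gh) = √(2·9.0·86.9899) = 39.5704 m/s = 142.5 km/h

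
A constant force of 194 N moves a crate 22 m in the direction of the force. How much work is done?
W = F·d = (194)(22) = 4268 J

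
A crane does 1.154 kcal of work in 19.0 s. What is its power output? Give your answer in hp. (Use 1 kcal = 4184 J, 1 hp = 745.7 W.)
Convert to SI: W = 4828.34 J, t = 19.0 s
P = W/t = 4828.34/19.0 = 254.123 W = 0.3408 hp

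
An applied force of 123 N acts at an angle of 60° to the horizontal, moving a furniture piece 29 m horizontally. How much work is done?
W = F·d·cosθ = (123)(29)cos(60°) = 1784 J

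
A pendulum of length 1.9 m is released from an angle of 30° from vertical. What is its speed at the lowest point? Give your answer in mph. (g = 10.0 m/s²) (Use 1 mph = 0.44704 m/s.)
h = L(1 − cosθ) = 1.9(1 − cos30°) = 0.254552 m
v = √(2gh) = √(2·10.0·0.254552) = 2.25633 m/s = 5.047 mph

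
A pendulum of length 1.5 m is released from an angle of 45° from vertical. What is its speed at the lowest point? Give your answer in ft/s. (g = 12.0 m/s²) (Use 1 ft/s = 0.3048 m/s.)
h = L(1 − cosθ) = 1.5(1 − cos45°) = 0.43934 m
v = √(2gh) = √(2·12.0·0.43934) = 3.24718 m/s = 10.65 ft/s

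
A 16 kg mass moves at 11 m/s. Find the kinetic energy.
KE = ½mv² = ½(16)(11)² = 968.0 J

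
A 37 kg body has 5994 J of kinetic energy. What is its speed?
v = √(2·KE/m) = √(2·5994/37) = 18.0 m/s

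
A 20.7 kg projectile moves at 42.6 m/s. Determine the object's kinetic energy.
KE = ½mv² = ½(20.7)(42.6)² = 18780 J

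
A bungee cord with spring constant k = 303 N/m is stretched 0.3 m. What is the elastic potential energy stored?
PE = ½kx² = ½(303)(0.3)² = 13.64 J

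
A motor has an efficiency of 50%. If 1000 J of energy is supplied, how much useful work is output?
W_out = η·W_in = 0.5·1000 = 500.0 J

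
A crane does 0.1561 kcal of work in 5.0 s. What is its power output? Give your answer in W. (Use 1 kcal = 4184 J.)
Convert to SI: W = 653.122 J, t = 5.0 s
P = W/t = 653.122/5.0 = 130.6 W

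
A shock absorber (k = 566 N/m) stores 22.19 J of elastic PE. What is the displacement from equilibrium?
x = √(2·PE/k) = √(2·22.19/566) = 0.28 m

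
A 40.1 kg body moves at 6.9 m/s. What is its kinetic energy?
KE = ½mv² = ½(40.1)(6.9)² = 954.6 J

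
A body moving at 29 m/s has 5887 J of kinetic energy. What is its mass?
m = 2·KE/v² = 2·5887/(29)² = 14.0 kg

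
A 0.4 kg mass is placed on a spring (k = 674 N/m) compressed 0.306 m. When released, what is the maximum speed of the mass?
½kx² = ½mv² ⇒ v = x√(k/m) = (0.306)√(674/0.4) = 12.56 m/s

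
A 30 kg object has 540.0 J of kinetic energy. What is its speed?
v = √(2·KE/m) = √(2·540.0/30) = 6.0 m/s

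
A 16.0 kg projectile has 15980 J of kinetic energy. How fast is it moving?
v = √(2·KE/m) = √(2·15980/16.0) = 44.69 m/s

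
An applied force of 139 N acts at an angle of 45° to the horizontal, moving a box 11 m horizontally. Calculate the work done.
W = F·d·cosθ = (139)(11)cos(45°) = 1081 J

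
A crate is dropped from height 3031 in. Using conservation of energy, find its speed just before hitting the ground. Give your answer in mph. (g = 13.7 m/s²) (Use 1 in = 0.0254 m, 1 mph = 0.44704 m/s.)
Convert to SI: h = 76.9874 m
mgh = ½mv² ⇒ v = √(2gh) = √(2·13.7·76.9874) = 45.9288 m/s = 102.7 mph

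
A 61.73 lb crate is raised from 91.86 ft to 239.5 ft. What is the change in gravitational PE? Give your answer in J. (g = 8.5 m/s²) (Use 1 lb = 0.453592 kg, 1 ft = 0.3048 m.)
Convert to SI: m = 28.0002 kg, Δh = 45.0007 m
ΔPE = mgΔh = (28.0002)(8.5)(45.0007) = 10710 J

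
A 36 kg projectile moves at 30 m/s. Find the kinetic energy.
KE = ½mv² = ½(36)(30)² = 16200.0 J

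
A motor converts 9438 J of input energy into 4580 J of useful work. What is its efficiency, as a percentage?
η = W_out/W_in = 4580/9438 = 48.53%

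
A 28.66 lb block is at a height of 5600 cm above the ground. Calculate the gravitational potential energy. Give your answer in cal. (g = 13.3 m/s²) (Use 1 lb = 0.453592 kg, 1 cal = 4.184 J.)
Convert to SI: m = 12.9999 kg, h = 56.0 m
PE = mgh = (12.9999)(13.3)(56.0) = 9682.36 J = 2314 cal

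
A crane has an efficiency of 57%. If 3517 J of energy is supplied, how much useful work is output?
W_out = η·W_in = 0.57·3517 = 2004.69 J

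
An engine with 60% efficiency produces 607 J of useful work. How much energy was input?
W_in = W_out/η = 607/0.6 = 1012 J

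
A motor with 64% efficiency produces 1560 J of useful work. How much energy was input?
W_in = W_out/η = 1560/0.64 = 2438 J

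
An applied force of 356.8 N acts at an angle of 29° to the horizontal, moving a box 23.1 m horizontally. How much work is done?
W = F·d·cosθ = (356.8)(23.1)cos(29°) = 7209 J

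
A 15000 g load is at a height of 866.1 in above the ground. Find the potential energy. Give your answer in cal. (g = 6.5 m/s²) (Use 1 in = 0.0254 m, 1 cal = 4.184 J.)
Convert to SI: m = 15.0 kg, h = 21.9989 m
PE = mgh = (15.0)(6.5)(21.9989) = 2144.9 J = 512.6 cal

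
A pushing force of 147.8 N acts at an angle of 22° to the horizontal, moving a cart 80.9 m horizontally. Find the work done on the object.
W = F·d·cosθ = (147.8)(80.9)cos(22°) = 11090 J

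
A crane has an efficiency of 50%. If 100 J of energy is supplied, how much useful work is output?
W_out = η·W_in = 0.5·100 = 50.0 J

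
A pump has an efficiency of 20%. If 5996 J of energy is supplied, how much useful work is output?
W_out = η·W_in = 0.2·5996 = 1199.2 J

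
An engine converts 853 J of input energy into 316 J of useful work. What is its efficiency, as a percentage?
η = W_out/W_in = 316/853 = 37.05%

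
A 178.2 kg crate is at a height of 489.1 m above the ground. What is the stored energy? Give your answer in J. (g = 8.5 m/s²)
PE = mgh = (178.2)(8.5)(489.1) = 740800 J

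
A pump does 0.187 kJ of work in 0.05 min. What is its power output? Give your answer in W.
Convert to SI: W = 187.0 J, t = 3.0 s
P = W/t = 187.0/3.0 = 62.33 W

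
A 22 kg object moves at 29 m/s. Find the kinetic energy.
KE = ½mv² = ½(22)(29)² = 9251.0 J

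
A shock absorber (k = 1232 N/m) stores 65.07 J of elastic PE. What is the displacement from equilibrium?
x = √(2·PE/k) = √(2·65.07/1232) = 0.325 m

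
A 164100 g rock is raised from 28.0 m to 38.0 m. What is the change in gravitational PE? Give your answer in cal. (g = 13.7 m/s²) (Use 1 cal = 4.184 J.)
Convert to SI: m = 164.1 kg, Δh = 10.0 m
ΔPE = mgΔh = (164.1)(13.7)(10.0) = 22481.7 J = 5373 cal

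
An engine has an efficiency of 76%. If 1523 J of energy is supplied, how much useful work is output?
W_out = η·W_in = 0.76·1523 = 1157.48 J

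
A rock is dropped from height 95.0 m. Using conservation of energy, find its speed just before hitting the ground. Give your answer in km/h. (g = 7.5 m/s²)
mgh = ½mv² ⇒ v = √(2gh) = √(2·7.5·95.0) = 37.7492 m/s = 135.9 km/h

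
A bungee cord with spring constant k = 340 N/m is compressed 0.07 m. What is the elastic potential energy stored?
PE = ½kx² = ½(340)(0.07)² = 0.833 J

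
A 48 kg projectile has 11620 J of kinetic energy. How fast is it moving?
v = √(2·KE/m) = √(2·11620/48) = 22.0 m/s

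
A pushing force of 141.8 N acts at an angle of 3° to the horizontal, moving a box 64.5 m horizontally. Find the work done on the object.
W = F·d·cosθ = (141.8)(64.5)cos(3°) = 9134 J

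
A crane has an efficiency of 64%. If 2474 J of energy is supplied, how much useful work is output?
W_out = η·W_in = 0.64·2474 = 1583.36 J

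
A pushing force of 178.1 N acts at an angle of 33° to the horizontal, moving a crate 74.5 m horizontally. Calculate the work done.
W = F·d·cosθ = (178.1)(74.5)cos(33°) = 11130 J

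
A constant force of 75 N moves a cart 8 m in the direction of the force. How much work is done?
W = F·d = (75)(8) = 600.0 J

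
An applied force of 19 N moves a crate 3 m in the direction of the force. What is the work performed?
W = F·d = (19)(3) = 57.0 J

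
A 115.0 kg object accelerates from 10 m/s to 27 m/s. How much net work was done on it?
W = ΔKE = ½m(v₂² − v₁²) = ½(115.0)(27² − 10²) = 36167.5 J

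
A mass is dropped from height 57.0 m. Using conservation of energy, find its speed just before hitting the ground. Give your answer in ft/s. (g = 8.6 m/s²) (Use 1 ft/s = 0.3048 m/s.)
mgh = ½mv² ⇒ v = √(2gh) = √(2·8.6·57.0) = 31.3113 m/s = 102.7 ft/s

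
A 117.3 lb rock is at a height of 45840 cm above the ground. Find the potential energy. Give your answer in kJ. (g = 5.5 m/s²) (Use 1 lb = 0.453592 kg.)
Convert to SI: m = 53.2063 kg, h = 458.4 m
PE = mgh = (53.2063)(5.5)(458.4) = 134144 J = 134.1 kJ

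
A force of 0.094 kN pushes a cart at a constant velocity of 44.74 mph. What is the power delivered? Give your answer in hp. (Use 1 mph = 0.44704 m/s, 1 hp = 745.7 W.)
Convert to SI: F = 94.0 N, v = 20.0006 m/s
P = Fv = (94.0)(20.0006) = 1880.05 W = 2.521 hp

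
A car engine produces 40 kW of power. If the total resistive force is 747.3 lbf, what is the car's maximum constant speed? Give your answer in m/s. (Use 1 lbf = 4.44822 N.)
Convert to SI: F = 3324.15 N
P = Fv ⇒ v = P/F = 40000 W/3324.15 N = 12.03 m/s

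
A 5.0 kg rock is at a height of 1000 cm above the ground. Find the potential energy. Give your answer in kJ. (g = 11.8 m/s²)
Convert to SI: m = 5.0 kg, h = 10.0 m
PE = mgh = (5.0)(11.8)(10.0) = 590.0 J = 0.59 kJ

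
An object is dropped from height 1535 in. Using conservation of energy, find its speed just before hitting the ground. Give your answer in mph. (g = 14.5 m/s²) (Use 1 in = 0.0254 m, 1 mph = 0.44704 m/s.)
Convert to SI: h = 38.989 m
mgh = ½mv² ⇒ v = √(2gh) = √(2·14.5·38.989) = 33.6256 m/s = 75.22 mph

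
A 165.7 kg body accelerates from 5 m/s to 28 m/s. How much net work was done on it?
W = ΔKE = ½m(v₂² − v₁²) = ½(165.7)(28² − 5²) = 62883.15 J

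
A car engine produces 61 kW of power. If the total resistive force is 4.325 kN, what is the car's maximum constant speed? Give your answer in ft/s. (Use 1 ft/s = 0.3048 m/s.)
Convert to SI: F = 4325.0 N
P = Fv ⇒ v = P/F = 61000 W/4325.0 N = 14.104 m/s = 46.27 ft/s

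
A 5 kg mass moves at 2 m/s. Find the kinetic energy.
KE = ½mv² = ½(5)(2)² = 10.0 J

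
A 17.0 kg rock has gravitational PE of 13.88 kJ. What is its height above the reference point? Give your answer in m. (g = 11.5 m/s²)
Convert to SI: m = 17.0 kg, PE = 13880.0 J
h = PE/(mg) = 13880.0/(17.0·11.5) = 71.0 m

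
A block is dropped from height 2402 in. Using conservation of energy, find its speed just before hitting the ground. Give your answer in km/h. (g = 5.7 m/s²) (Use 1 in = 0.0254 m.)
Convert to SI: h = 61.0108 m
mgh = ½mv² ⇒ v = √(2gh) = √(2·5.7·61.0108) = 26.3728 m/s = 94.94 km/h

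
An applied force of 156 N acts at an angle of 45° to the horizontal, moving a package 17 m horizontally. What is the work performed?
W = F·d·cosθ = (156)(17)cos(45°) = 1875 J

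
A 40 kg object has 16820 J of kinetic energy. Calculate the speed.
v = √(2·KE/m) = √(2·16820/40) = 29.0 m/s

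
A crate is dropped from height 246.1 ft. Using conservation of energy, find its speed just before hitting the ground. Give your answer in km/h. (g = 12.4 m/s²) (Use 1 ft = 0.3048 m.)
Convert to SI: h = 75.0113 m
mgh = ½mv² ⇒ v = √(2gh) = √(2·12.4·75.0113) = 43.131 m/s = 155.3 km/h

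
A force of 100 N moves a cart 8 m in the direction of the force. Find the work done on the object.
W = F·d = (100)(8) = 800.0 J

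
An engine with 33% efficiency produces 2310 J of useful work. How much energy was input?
W_in = W_out/η = 2310/0.33 = 7000 J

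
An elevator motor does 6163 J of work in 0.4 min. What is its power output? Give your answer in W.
Convert to SI: W = 6163.0 J, t = 24.0 s
P = W/t = 6163.0/24.0 = 256.8 W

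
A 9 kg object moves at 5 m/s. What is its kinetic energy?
KE = ½mv² = ½(9)(5)² = 112.5 J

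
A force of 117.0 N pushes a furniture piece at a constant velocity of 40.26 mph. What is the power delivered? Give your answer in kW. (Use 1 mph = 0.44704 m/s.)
Convert to SI: F = 117.0 N, v = 17.9978 m/s
P = Fv = (117.0)(17.9978) = 2105.75 W = 2.106 kW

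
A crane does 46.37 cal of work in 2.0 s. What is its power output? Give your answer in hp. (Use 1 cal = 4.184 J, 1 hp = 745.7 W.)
Convert to SI: W = 194.012 J, t = 2.0 s
P = W/t = 194.012/2.0 = 97.006 W = 0.1301 hp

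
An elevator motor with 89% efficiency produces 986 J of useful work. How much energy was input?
W_in = W_out/η = 986/0.89 = 1108 J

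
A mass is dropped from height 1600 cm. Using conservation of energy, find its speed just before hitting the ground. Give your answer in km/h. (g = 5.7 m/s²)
Convert to SI: h = 16.0 m
mgh = ½mv² ⇒ v = √(2gh) = √(2·5.7·16.0) = 13.5056 m/s = 48.62 km/h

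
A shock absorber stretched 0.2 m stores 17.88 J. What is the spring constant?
k = 2·PE/x² = 2·17.88/(0.2)² = 894.0 N/m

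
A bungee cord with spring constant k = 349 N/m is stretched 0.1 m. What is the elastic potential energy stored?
PE = ½kx² = ½(349)(0.1)² = 1.745 J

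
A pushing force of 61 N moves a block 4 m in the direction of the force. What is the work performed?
W = F·d = (61)(4) = 244.0 J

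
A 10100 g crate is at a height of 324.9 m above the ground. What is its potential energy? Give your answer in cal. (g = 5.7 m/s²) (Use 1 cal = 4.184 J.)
Convert to SI: m = 10.1 kg, h = 324.9 m
PE = mgh = (10.1)(5.7)(324.9) = 18704.5 J = 4470 cal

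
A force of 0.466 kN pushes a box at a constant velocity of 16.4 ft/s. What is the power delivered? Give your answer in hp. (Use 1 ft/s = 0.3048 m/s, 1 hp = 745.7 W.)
Convert to SI: F = 466.0 N, v = 4.99872 m/s
P = Fv = (466.0)(4.99872) = 2329.4 W = 3.124 hp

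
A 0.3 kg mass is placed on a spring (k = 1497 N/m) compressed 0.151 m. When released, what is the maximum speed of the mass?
½kx² = ½mv² ⇒ v = x√(k/m) = (0.151)√(1497/0.3) = 10.67 m/s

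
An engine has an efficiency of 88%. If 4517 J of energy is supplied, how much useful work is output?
W_out = η·W_in = 0.88·4517 = 3974.96 J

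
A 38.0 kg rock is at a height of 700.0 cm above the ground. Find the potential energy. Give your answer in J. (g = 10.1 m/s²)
Convert to SI: m = 38.0 kg, h = 7.0 m
PE = mgh = (38.0)(10.1)(7.0) = 2687 J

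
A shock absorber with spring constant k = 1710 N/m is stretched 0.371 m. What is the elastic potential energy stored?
PE = ½kx² = ½(1710)(0.371)² = 117.7 J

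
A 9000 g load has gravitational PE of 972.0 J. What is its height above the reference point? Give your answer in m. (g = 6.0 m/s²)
Convert to SI: m = 9.0 kg, PE = 972.0 J
h = PE/(mg) = 972.0/(9.0·6.0) = 18.0 m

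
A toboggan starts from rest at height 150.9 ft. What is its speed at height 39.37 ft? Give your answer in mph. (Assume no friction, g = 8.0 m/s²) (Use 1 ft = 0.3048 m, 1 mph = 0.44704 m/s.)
Convert to SI: h₁−h₂ = 33.9943 m
mgh₁ = mgh₂ + ½mv² ⇒ v = √(2g(h₁−h₂)) = √(2·8.0·33.9943) = 23.3219 m/s = 52.17 mph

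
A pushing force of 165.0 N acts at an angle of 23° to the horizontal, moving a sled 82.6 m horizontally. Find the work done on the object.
W = F·d·cosθ = (165.0)(82.6)cos(23°) = 12550 J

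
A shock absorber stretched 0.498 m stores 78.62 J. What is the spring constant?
k = 2·PE/x² = 2·78.62/(0.498)² = 634.0 N/m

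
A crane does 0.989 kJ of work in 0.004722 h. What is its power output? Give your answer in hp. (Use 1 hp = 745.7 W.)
Convert to SI: W = 989.0 J, t = 16.9992 s
P = W/t = 989.0/16.9992 = 58.1792 W = 0.07802 hp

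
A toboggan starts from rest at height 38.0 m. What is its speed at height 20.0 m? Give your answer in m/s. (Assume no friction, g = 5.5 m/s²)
mgh₁ = mgh₂ + ½mv² ⇒ v = √(2g(h₁−h₂)) = √(2·5.5·18.0) = 14.07 m/s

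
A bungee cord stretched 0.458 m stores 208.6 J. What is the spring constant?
k = 2·PE/x² = 2·208.6/(0.458)² = 1989 N/m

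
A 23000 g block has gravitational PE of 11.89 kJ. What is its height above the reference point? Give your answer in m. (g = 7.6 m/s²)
Convert to SI: m = 23.0 kg, PE = 11890.0 J
h = PE/(mg) = 11890.0/(23.0·7.6) = 68.02 m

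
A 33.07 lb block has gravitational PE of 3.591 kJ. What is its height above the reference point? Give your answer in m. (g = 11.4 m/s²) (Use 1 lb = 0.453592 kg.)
Convert to SI: m = 15.0003 kg, PE = 3591.0 J
h = PE/(mg) = 3591.0/(15.0003·11.4) = 21.0 m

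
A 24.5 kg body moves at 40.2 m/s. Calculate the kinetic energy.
KE = ½mv² = ½(24.5)(40.2)² = 19800 J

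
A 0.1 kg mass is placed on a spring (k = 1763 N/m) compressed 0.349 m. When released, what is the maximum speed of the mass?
½kx² = ½mv² ⇒ v = x√(k/m) = (0.349)√(1763/0.1) = 46.34 m/s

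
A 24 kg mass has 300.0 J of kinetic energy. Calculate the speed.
v = √(2·KE/m) = √(2·300.0/24) = 5.0 m/s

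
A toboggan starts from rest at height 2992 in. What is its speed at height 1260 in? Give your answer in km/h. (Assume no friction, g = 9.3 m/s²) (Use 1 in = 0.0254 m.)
Convert to SI: h₁−h₂ = 43.9928 m
mgh₁ = mgh₂ + ½mv² ⇒ v = √(2g(h₁−h₂)) = √(2·9.3·43.9928) = 28.6054 m/s = 103.0 km/h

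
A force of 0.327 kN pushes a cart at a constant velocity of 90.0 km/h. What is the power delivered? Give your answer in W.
Convert to SI: F = 327.0 N, v = 25.0 m/s
P = Fv = (327.0)(25.0) = 8175 W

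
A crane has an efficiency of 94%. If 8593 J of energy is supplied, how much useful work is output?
W_out = η·W_in = 0.94·8593 = 8077.42 J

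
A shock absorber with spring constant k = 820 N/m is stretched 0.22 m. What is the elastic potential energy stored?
PE = ½kx² = ½(820)(0.22)² = 19.84 J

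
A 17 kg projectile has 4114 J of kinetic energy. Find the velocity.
v = √(2·KE/m) = √(2·4114/17) = 22.0 m/s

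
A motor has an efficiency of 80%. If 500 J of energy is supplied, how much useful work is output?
W_out = η·W_in = 0.8·500 = 400.0 J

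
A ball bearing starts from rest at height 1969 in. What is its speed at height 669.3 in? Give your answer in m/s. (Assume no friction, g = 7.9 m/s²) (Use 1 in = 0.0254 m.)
Convert to SI: h₁−h₂ = 33.0124 m
mgh₁ = mgh₂ + ½mv² ⇒ v = √(2g(h₁−h₂)) = √(2·7.9·33.0124) = 22.84 m/s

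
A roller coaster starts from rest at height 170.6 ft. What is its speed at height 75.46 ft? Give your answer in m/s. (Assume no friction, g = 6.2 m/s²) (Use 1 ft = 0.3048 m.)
Convert to SI: h₁−h₂ = 28.9987 m
mgh₁ = mgh₂ + ½mv² ⇒ v = √(2g(h₁−h₂)) = √(2·6.2·28.9987) = 18.96 m/s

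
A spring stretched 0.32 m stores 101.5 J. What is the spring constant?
k = 2·PE/x² = 2·101.5/(0.32)² = 1982 N/m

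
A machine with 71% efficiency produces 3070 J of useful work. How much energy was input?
W_in = W_out/η = 3070/0.71 = 4324 J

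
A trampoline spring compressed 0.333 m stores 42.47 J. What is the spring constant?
k = 2·PE/x² = 2·42.47/(0.333)² = 766.0 N/m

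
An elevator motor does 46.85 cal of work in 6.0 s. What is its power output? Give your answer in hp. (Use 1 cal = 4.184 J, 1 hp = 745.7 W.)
Convert to SI: W = 196.02 J, t = 6.0 s
P = W/t = 196.02/6.0 = 32.6701 W = 0.04381 hp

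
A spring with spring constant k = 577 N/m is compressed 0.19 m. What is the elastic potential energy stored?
PE = ½kx² = ½(577)(0.19)² = 10.41 J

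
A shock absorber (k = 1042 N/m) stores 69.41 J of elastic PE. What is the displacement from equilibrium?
x = √(2·PE/k) = √(2·69.41/1042) = 0.365 m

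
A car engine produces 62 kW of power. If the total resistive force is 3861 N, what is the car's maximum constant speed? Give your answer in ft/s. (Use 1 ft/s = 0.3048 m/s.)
P = Fv ⇒ v = P/F = 62000 W/3861.0 N = 16.058 m/s = 52.68 ft/s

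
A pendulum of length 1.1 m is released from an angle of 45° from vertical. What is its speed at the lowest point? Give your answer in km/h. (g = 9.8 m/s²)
h = L(1 − cosθ) = 1.1(1 − cos45°) = 0.322183 m
v = √(2gh) = √(2·9.8·0.322183) = 2.51292 m/s = 9.047 km/h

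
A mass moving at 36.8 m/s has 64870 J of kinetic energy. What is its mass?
m = 2·KE/v² = 2·64870/(36.8)² = 95.8 kg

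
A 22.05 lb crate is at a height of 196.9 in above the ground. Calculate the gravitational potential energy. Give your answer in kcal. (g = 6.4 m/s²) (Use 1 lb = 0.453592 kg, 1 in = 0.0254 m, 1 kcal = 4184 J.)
Convert to SI: m = 10.0017 kg, h = 5.00126 m
PE = mgh = (10.0017)(6.4)(5.00126) = 320.135 J = 0.07651 kcal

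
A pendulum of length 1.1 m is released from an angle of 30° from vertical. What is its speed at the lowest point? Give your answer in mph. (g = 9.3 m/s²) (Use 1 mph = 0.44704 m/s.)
h = L(1 − cosθ) = 1.1(1 − cos30°) = 0.147372 m
v = √(2gh) = √(2·9.3·0.147372) = 1.65563 m/s = 3.704 mph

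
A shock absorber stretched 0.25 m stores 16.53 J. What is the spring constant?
k = 2·PE/x² = 2·16.53/(0.25)² = 529.0 N/m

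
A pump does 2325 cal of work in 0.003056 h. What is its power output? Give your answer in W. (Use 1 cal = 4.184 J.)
Convert to SI: W = 9727.8 J, t = 11.0016 s
P = W/t = 9727.8/11.0016 = 884.2 W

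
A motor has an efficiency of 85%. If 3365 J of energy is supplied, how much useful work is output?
W_out = η·W_in = 0.85·3365 = 2860.25 J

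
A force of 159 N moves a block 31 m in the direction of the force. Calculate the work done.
W = F·d = (159)(31) = 4929 J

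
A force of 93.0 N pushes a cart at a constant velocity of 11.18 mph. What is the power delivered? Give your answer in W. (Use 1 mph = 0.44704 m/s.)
Convert to SI: F = 93.0 N, v = 4.99791 m/s
P = Fv = (93.0)(4.99791) = 464.8 W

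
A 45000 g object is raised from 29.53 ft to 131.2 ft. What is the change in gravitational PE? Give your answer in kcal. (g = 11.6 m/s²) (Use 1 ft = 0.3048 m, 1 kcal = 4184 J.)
Convert to SI: m = 45.0 kg, Δh = 30.989 m
ΔPE = mgΔh = (45.0)(11.6)(30.989) = 16176.3 J = 3.866 kcal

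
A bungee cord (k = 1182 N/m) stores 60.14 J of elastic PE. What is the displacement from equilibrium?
x = √(2·PE/k) = √(2·60.14/1182) = 0.319 m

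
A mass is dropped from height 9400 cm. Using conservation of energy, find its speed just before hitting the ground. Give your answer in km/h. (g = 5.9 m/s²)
Convert to SI: h = 94.0 m
mgh = ½mv² ⇒ v = √(2gh) = √(2·5.9·94.0) = 33.3047 m/s = 119.9 km/h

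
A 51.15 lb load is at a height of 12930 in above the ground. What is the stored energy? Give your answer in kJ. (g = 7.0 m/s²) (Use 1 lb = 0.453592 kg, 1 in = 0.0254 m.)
Convert to SI: m = 23.2012 kg, h = 328.422 m
PE = mgh = (23.2012)(7.0)(328.422) = 53338.6 J = 53.34 kJ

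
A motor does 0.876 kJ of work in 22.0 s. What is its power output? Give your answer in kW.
Convert to SI: W = 876.0 J, t = 22.0 s
P = W/t = 876.0/22.0 = 39.8182 W = 0.03982 kW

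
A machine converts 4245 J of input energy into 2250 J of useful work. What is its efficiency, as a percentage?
η = W_out/W_in = 2250/4245 = 53.0%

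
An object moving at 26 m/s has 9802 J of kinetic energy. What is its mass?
m = 2·KE/v² = 2·9802/(26)² = 29.0 kg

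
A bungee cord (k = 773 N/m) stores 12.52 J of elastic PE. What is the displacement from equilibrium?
x = √(2·PE/k) = √(2·12.52/773) = 0.18 m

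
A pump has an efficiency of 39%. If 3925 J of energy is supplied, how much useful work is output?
W_out = η·W_in = 0.39·3925 = 1530.75 J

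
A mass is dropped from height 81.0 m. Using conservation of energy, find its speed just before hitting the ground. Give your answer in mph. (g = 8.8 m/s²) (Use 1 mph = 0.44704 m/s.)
mgh = ½mv² ⇒ v = √(2gh) = √(2·8.8·81.0) = 37.7571 m/s = 84.46 mph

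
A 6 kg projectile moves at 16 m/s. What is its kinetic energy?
KE = ½mv² = ½(6)(16)² = 768.0 J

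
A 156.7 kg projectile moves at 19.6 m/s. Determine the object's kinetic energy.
KE = ½mv² = ½(156.7)(19.6)² = 30100 J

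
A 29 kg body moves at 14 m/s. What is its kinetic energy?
KE = ½mv² = ½(29)(14)² = 2842.0 J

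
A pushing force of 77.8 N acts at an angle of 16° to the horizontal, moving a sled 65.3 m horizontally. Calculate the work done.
W = F·d·cosθ = (77.8)(65.3)cos(16°) = 4884 J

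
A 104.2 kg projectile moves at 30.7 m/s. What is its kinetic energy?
KE = ½mv² = ½(104.2)(30.7)² = 49100 J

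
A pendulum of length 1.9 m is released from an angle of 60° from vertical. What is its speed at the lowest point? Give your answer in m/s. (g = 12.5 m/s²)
h = L(1 − cosθ) = 1.9(1 − cos60°) = 0.95 m
v = √(2gh) = √(2·12.5·0.95) = 4.873 m/s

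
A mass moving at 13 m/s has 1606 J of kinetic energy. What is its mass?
m = 2·KE/v² = 2·1606/(13)² = 19.01 kg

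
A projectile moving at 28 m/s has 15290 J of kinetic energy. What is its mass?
m = 2·KE/v² = 2·15290/(28)² = 39.01 kg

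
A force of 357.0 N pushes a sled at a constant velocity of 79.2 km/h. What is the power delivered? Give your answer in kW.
Convert to SI: F = 357.0 N, v = 22.0 m/s
P = Fv = (357.0)(22.0) = 7854.0 W = 7.854 kW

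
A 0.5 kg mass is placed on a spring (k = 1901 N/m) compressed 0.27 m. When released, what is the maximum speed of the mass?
½kx² = ½mv² ⇒ v = x√(k/m) = (0.27)√(1901/0.5) = 16.65 m/s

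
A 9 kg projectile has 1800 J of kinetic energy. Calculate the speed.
v = √(2·KE/m) = √(2·1800/9) = 20.0 m/s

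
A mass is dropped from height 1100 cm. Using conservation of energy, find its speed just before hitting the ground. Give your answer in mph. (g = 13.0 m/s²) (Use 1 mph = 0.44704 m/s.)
Convert to SI: h = 11.0 m
mgh = ½mv² ⇒ v = √(2gh) = √(2·13.0·11.0) = 16.9115 m/s = 37.83 mph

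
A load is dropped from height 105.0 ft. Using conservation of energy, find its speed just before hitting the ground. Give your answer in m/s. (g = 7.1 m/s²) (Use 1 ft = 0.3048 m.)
Convert to SI: h = 32.004 m
mgh = ½mv² ⇒ v = √(2gh) = √(2·7.1·32.004) = 21.32 m/s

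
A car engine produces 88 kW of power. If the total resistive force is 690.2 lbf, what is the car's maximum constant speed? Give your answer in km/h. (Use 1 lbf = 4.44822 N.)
Convert to SI: F = 3070.16 N
P = Fv ⇒ v = P/F = 88000 W/3070.16 N = 28.663 m/s = 103.2 km/h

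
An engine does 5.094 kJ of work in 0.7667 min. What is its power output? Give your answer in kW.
Convert to SI: W = 5094.0 J, t = 46.002 s
P = W/t = 5094.0/46.002 = 110.734 W = 0.1107 kW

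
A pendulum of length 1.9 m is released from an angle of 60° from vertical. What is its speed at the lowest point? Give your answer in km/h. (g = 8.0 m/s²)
h = L(1 − cosθ) = 1.9(1 − cos60°) = 0.95 m
v = √(2gh) = √(2·8.0·0.95) = 3.89872 m/s = 14.04 km/h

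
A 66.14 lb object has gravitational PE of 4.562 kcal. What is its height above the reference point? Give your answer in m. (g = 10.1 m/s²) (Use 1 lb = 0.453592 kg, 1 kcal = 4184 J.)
Convert to SI: m = 30.0006 kg, PE = 19087.4 J
h = PE/(mg) = 19087.4/(30.0006·10.1) = 62.99 m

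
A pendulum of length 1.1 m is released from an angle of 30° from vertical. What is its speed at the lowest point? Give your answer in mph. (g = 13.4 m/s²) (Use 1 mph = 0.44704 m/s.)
h = L(1 − cosθ) = 1.1(1 − cos30°) = 0.147372 m
v = √(2gh) = √(2·13.4·0.147372) = 1.98735 m/s = 4.446 mph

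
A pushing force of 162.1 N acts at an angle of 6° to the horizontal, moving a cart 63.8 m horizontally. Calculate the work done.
W = F·d·cosθ = (162.1)(63.8)cos(6°) = 10290 J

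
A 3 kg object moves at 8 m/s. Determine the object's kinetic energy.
KE = ½mv² = ½(3)(8)² = 96.0 J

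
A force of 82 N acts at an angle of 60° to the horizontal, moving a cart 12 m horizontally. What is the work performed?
W = F·d·cosθ = (82)(12)cos(60°) = 492.0 J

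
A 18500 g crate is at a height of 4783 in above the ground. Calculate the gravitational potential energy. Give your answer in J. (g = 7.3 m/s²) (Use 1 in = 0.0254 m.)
Convert to SI: m = 18.5 kg, h = 121.488 m
PE = mgh = (18.5)(7.3)(121.488) = 16410 J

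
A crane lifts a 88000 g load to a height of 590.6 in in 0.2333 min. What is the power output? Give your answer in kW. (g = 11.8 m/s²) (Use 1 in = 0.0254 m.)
Convert to SI: m = 88.0 kg, h = 15.0012 m, t = 13.998 s
P = mgh/t = (88.0)(11.8)(15.0012)/13.998 = 1112.82 W = 1.113 kW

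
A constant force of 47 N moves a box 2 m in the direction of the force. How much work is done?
W = F·d = (47)(2) = 94.0 J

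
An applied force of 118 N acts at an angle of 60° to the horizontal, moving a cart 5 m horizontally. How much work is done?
W = F·d·cosθ = (118)(5)cos(60°) = 295.0 J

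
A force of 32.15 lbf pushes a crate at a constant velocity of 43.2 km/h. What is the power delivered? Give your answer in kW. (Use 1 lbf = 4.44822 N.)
Convert to SI: F = 143.01 N, v = 12.0 m/s
P = Fv = (143.01)(12.0) = 1716.12 W = 1.716 kW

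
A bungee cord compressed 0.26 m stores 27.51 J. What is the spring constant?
k = 2·PE/x² = 2·27.51/(0.26)² = 813.9 N/m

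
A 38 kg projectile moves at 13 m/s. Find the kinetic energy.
KE = ½mv² = ½(38)(13)² = 3211.0 J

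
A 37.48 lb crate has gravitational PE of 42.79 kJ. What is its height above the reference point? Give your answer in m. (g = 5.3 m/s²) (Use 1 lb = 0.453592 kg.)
Convert to SI: m = 17.0006 kg, PE = 42790.0 J
h = PE/(mg) = 42790.0/(17.0006·5.3) = 474.9 m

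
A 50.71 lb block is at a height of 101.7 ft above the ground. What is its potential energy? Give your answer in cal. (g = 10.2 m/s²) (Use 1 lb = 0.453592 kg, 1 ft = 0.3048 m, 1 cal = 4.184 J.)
Convert to SI: m = 23.0017 kg, h = 30.9982 m
PE = mgh = (23.0017)(10.2)(30.9982) = 7272.69 J = 1738 cal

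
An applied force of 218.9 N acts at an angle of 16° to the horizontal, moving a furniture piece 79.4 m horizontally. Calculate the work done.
W = F·d·cosθ = (218.9)(79.4)cos(16°) = 16710 J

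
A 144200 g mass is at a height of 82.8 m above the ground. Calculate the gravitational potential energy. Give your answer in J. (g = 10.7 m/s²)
Convert to SI: m = 144.2 kg, h = 82.8 m
PE = mgh = (144.2)(10.7)(82.8) = 127800 J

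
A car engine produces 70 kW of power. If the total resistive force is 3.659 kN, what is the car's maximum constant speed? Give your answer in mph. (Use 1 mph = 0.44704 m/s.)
Convert to SI: F = 3659.0 N
P = Fv ⇒ v = P/F = 70000 W/3659.0 N = 19.1309 m/s = 42.79 mph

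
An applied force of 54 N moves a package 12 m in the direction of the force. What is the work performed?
W = F·d = (54)(12) = 648.0 J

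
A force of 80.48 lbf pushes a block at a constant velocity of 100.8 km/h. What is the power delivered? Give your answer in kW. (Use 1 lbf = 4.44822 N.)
Convert to SI: F = 357.993 N, v = 28.0 m/s
P = Fv = (357.993)(28.0) = 10023.8 W = 10.02 kW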